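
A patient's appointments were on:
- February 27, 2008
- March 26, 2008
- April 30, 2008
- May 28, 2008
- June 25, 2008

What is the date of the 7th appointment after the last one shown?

All Wednesdays; the gaps (28, 35, 28, 28) vary with month length.
This is the last Wednesday of each month.
July 2008 ends with Wednesday July 30, 2008.
Last Wednesday of August 2008: August 27, 2008.
September 2008 ends with Wednesday September 24, 2008.
October 2008 ends with Wednesday October 29, 2008.
November 2008 ends with Wednesday November 26, 2008.
December 2008 ends with Wednesday December 31, 2008.
January 2009 ends with Wednesday January 28, 2009.

January 28, 2009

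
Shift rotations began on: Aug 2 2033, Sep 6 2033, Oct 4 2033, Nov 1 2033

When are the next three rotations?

These are Tuesdays at 28- or 35-day spacing (35, 28, 28).
The pattern: 1st Tuesday of the month.
1st Tuesday of December 2033: Dec 6 2033.
1st Tuesday of January 2034: Jan 3 2034.
1st Tuesday of February 2034: Feb 7 2034.

Dec 6 2033, Jan 3 2034, Feb 7 2034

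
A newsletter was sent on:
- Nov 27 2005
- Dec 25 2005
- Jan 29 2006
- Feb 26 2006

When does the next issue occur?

Every date is a Sunday; gaps 28, 35, 28 days.
Each is the last Sunday of its month (at least one falls on the 29th or later, ruling out '4th Sunday').
March 2006 ends with Sunday Mar 26 2006.

Mar 26 2006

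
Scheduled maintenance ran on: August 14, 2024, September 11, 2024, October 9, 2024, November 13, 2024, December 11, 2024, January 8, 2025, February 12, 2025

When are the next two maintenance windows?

These are Wednesdays at 28- or 35-day spacing (28, 28, 35, 28, 28, 35).
The pattern: 2nd Wednesday of the month.
March 2025 — 2nd Wednesday is March 12, 2025.
2nd Wednesday of April 2025: April 9, 2025.

March 12, 2025; April 9, 2025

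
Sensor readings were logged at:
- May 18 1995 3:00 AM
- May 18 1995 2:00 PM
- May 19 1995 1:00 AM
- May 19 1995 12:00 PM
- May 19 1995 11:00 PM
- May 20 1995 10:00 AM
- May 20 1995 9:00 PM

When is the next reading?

Spacing: 11, 11, 11, 11, 11, 11 h — constant 11 h.
May 20 1995 9:00 PM + 11 h = May 21 1995 8:00 AM.

May 21 1995 8:00 AM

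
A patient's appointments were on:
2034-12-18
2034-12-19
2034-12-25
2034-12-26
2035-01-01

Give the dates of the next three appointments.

2035-01-02, 2035-01-08, 2035-01-09

Gaps: 1, 6, 1, 6 days — not constant, but cyclic with period 2.
The events fall on every Monday and Tuesday.
Next Tuesday: 2035-01-02.
Next Monday: 2035-01-08.
The following Tuesday is 2035-01-09.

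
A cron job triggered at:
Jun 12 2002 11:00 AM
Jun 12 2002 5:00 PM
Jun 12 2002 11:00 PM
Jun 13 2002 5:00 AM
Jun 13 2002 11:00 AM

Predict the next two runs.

Jun 13 2002 5:00 PM, Jun 13 2002 11:00 PM

Gaps: 6, 6, 6, 6 hours — each event is 6 hours after the previous one.
Jun 13 2002 11:00 AM + 6 h = Jun 13 2002 5:00 PM.
Jun 13 2002 5:00 PM + 6 h = Jun 13 2002 11:00 PM.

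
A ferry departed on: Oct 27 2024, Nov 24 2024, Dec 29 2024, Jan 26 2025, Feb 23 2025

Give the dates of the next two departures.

Mar 30 2025, Apr 27 2025

Every date is a Sunday; gaps 28, 35, 28, 28 days.
Each is the last Sunday of its month (at least one falls on the 29th or later, ruling out '4th Sunday').
March 2025 ends with Sunday Mar 30 2025.
Last Sunday of April 2025: Apr 27 2025.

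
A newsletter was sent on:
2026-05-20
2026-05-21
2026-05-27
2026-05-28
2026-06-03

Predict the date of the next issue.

2026-06-04

Gaps: 1, 6, 1, 6 days — not constant, but cyclic with period 2.
The events fall on every Wednesday and Thursday.
Next Thursday: 2026-06-04.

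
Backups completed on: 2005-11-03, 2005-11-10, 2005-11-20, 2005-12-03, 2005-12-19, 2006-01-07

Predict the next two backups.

Intervals are 7, 10, 13, 16, 19 days — an arithmetic progression with common difference 3.
Next gap: 22 days. 2006-01-07 + 22 days = 2006-01-29.
Next gap: 25 days. 2006-01-29 + 25 days = 2006-02-23.

2006-01-29, 2006-02-23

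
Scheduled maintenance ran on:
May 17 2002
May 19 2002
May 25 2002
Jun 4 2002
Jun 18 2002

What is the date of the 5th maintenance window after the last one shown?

Oct 26 2002

The spacing grows by 4 each time: 2, 6, 10, 14 days.
Next gap: 18 days. Jun 18 2002 + 18 days = Jul 6 2002.
Next gap: 22 days. Jul 6 2002 + 22 days = Jul 28 2002.
Next gap: 26 days. Jul 28 2002 + 26 days = Aug 23 2002.
Next gap: 30 days. Aug 23 2002 + 30 days = Sep 22 2002.
Next gap: 34 days. Sep 22 2002 + 34 days = Oct 26 2002.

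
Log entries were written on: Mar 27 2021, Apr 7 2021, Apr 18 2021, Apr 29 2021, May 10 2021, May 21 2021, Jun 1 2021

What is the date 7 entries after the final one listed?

The spacing is 11, 11, 11, 11, 11, 11 days — always 11 days.
Jun 1 2021 + 11 days = Jun 12 2021.
Jun 12 2021 + 11 days = Jun 23 2021.
Jun 23 2021 + 11 days = Jul 4 2021.
Jul 4 2021 + 11 days = Jul 15 2021.
Jul 15 2021 + 11 days = Jul 26 2021.
Jul 26 2021 + 11 days = Aug 6 2021.
Aug 6 2021 + 11 days = Aug 17 2021.

Aug 17 2021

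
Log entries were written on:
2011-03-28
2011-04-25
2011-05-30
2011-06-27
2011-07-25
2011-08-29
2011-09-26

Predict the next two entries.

2011-10-31, 2011-11-28

All Mondays; the gaps (28, 35, 28, 28, 35, 28) vary with month length.
This is the last Monday of each month.
Last Monday of October 2011: 2011-10-31.
Last Monday of November 2011: 2011-11-28.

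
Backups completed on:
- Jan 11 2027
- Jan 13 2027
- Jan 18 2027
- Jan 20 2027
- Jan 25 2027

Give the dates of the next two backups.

Gaps: 2, 5, 2, 5 days — not constant, but cyclic with period 2.
The events fall on every Monday and Wednesday.
Next Wednesday: Jan 27 2027.
The following Monday is Feb 1 2027.

Jan 27 2027, Feb 1 2027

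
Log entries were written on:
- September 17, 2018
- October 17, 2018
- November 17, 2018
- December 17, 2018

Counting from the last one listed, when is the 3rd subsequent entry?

March 17, 2019

Gaps: 30, 31, 30 days — not constant. Every event is on the 17th of the month.
Pattern: the 17th of each month.
Next: January 2019 → January 17, 2019.
February 2019: February 17, 2019.
Next: March 2019 → March 17, 2019.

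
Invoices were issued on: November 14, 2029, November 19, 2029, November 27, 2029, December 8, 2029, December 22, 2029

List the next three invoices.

January 8, 2030; January 28, 2030; February 20, 2030

Gaps: 5, 8, 11, 14 days — each gap is 3 larger than the previous one.
Next gap: 17 days. December 22, 2029 + 17 days = January 8, 2030.
Next gap: 20 days. January 8, 2030 + 20 days = January 28, 2030.
Next gap: 23 days. January 28, 2030 + 23 days = February 20, 2030.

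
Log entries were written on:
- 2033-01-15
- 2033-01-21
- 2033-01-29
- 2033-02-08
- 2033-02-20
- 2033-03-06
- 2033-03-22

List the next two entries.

Gaps: 6, 8, 10, 12, 14, 16 days — each gap is 2 larger than the previous one.
Next gap: 18 days. 2033-03-22 + 18 days = 2033-04-09.
Next gap: 20 days. 2033-04-09 + 20 days = 2033-04-29.

2033-04-09, 2033-04-29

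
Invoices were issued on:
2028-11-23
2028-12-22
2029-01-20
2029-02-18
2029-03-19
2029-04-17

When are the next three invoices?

2029-05-16, 2029-06-14, 2029-07-13

The spacing is 29, 29, 29, 29, 29 days — always 29 days.
2029-04-17 + 29 days = 2029-05-16.
2029-05-16 + 29 days = 2029-06-14.
2029-06-14 + 29 days = 2029-07-13.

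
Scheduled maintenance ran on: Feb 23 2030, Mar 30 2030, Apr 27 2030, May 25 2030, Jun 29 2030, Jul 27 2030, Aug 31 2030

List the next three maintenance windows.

Sep 28 2030, Oct 26 2030, Nov 30 2030

Every date is a Saturday; gaps 35, 28, 28, 35, 28, 35 days.
Each is the last Saturday of its month (at least one falls on the 29th or later, ruling out '4th Saturday').
Last Saturday of September 2030: Sep 28 2030.
Last Saturday of October 2030: Oct 26 2030.
November 2030 ends with Saturday Nov 30 2030.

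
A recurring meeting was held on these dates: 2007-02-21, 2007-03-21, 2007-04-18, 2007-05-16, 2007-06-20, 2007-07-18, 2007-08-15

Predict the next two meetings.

Gaps: 28, 28, 28, 35, 28, 28 days — a mix of 28 and 35. Every date is a Wednesday.
Each is the 3rd Wednesday of its month.
September 2007 — 3rd Wednesday is 2007-09-19.
October 2007 — 3rd Wednesday is 2007-10-17.

2007-09-19, 2007-10-17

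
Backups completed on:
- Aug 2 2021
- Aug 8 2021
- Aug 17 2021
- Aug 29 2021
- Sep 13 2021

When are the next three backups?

Oct 1 2021, Oct 22 2021, Nov 15 2021

Gaps: 6, 9, 12, 15 days — each gap is 3 larger than the previous one.
Next gap: 18 days. Sep 13 2021 + 18 days = Oct 1 2021.
Next gap: 21 days. Oct 1 2021 + 21 days = Oct 22 2021.
Next gap: 24 days. Oct 22 2021 + 24 days = Nov 15 2021.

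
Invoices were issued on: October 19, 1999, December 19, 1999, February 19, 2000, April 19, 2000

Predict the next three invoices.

The day-of-month is always 19 (61, 62, 60 days between events).
So this recurs on the 19th of every 2 months.
June 2000: June 19, 2000.
August 2000: August 19, 2000.
October 2000: October 19, 2000.

June 19, 2000; August 19, 2000; October 19, 2000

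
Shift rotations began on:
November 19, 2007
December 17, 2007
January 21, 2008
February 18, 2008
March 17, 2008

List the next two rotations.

April 21, 2008; May 19, 2008

These are Mondays at 28- or 35-day spacing (28, 35, 28, 28).
The pattern: 3rd Monday of the month.
April 2008 — 3rd Monday is April 21, 2008.
3rd Monday of May 2008: May 19, 2008.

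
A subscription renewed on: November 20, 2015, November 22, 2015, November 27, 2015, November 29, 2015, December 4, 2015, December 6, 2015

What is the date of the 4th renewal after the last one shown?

December 20, 2015

Gaps: 2, 5, 2, 5, 2 days — not constant, but cyclic with period 2.
The events fall on every Friday and Sunday.
Next Friday: December 11, 2015.
Next Sunday: December 13, 2015.
The following Friday is December 18, 2015.
The following Sunday is December 20, 2015.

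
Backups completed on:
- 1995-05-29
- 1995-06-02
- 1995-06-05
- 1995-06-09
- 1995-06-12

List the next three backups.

1995-06-16, 1995-06-19, 1995-06-23

Every event lands on a Monday or Friday (gaps cycle 4, 3, 4, 3).
So the schedule is: every Monday and Friday.
Next Friday: 1995-06-16.
The following Monday is 1995-06-19.
Next Friday: 1995-06-23.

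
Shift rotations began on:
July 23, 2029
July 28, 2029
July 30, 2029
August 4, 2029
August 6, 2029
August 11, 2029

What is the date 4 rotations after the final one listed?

The gap pattern 5, 2, 5, 2, 5 repeats every 2 events.
These are the Mondays and Saturdays of each week.
Next Monday: August 13, 2029.
The following Saturday is August 18, 2029.
Next Monday: August 20, 2029.
Next Saturday: August 25, 2029.

August 25, 2029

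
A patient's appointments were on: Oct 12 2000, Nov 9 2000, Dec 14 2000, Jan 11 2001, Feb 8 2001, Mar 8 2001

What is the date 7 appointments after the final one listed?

Gaps: 28, 35, 28, 28, 28 days — a mix of 28 and 35. Every date is a Thursday.
Each is the 2nd Thursday of its month.
2nd Thursday of April 2001: Apr 12 2001.
2nd Thursday of May 2001: May 10 2001.
2nd Thursday of June 2001: Jun 14 2001.
July 2001 — 2nd Thursday is Jul 12 2001.
August 2001 — 2nd Thursday is Aug 9 2001.
2nd Thursday of September 2001: Sep 13 2001.
October 2001 — 2nd Thursday is Oct 11 2001.

Oct 11 2001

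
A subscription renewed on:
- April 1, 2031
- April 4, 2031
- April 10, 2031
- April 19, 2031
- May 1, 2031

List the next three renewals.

Intervals are 3, 6, 9, 12 days — an arithmetic progression with common difference 3.
Next gap: 15 days. May 1, 2031 + 15 days = May 16, 2031.
Next gap: 18 days. May 16, 2031 + 18 days = June 3, 2031.
Next gap: 21 days. June 3, 2031 + 21 days = June 24, 2031.

May 16, 2031; June 3, 2031; June 24, 2031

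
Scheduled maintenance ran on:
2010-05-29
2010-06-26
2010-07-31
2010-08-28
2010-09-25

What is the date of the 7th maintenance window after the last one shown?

2011-04-30

These are Saturdays with 28, 35, 28, 28-day gaps.
Each is the final Saturday of its month — 2010-05-29 is past the 28th, so '4th Saturday' doesn't fit.
Last Saturday of October 2010: 2010-10-30.
Last Saturday of November 2010: 2010-11-27.
Last Saturday of December 2010: 2010-12-25.
January 2011 ends with Saturday 2011-01-29.
February 2011 ends with Saturday 2011-02-26.
Last Saturday of March 2011: 2011-03-26.
April 2011 ends with Saturday 2011-04-30.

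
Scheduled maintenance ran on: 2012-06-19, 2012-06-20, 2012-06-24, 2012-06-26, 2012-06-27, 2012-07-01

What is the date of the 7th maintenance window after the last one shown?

Gaps: 1, 4, 2, 1, 4 days — not constant, but cyclic with period 3.
The events fall on every Tuesday, Wednesday and Sunday.
The following Tuesday is 2012-07-03.
Next Wednesday: 2012-07-04.
Next Sunday: 2012-07-08.
Next Tuesday: 2012-07-10.
The following Wednesday is 2012-07-11.
Next Sunday: 2012-07-15.
The following Tuesday is 2012-07-17.

2012-07-17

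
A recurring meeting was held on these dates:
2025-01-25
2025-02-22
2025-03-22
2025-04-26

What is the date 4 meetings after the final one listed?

These are Saturdays at 28- or 35-day spacing (28, 28, 35).
The pattern: 4th Saturday of the month.
May 2025 — 4th Saturday is 2025-05-24.
4th Saturday of June 2025: 2025-06-28.
July 2025 — 4th Saturday is 2025-07-26.
August 2025 — 4th Saturday is 2025-08-23.

2025-08-23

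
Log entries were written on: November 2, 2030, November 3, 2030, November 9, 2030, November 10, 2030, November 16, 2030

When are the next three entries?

Every event lands on a Saturday or Sunday (gaps cycle 1, 6, 1, 6).
So the schedule is: every Saturday and Sunday.
Next Sunday: November 17, 2030.
The following Saturday is November 23, 2030.
Next Sunday: November 24, 2030.

November 17, 2030; November 23, 2030; November 24, 2030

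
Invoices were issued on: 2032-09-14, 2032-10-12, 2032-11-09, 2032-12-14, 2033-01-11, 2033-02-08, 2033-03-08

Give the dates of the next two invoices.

2033-04-12, 2033-05-10

All dates are Tuesdays, 28, 28, 35, 28, 28, 28 days apart.
Specifically, the 2nd Tuesday of each month.
April 2033 — 2nd Tuesday is 2033-04-12.
2nd Tuesday of May 2033: 2033-05-10.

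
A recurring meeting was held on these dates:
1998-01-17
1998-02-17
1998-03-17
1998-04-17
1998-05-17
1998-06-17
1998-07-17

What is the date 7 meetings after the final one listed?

The day-of-month is always 17 (31, 28, 31, 30, 31, 30 days between events).
So this recurs on the 17th of each month.
Next: August 1998 → 1998-08-17.
September 1998: 1998-09-17.
October 1998: 1998-10-17.
Next: November 1998 → 1998-11-17.
Next: December 1998 → 1998-12-17.
January 1999: 1999-01-17.
Next: February 1999 → 1999-02-17.

1999-02-17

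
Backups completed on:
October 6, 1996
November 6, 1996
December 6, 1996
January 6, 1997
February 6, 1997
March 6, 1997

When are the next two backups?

Gaps: 31, 30, 31, 31, 28 days — not constant. Every event is on the 6th of the month.
Pattern: the 6th of each month.
Next: April 1997 → April 6, 1997.
Next: May 1997 → May 6, 1997.

April 6, 1997; May 6, 1997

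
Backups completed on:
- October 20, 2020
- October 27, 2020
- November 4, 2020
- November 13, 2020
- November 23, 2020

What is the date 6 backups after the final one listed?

Gaps: 7, 8, 9, 10 days — each gap is 1 larger than the previous one.
Next gap: 11 days. November 23, 2020 + 11 days = December 4, 2020.
Next gap: 12 days. December 4, 2020 + 12 days = December 16, 2020.
Next gap: 13 days. December 16, 2020 + 13 days = December 29, 2020.
Next gap: 14 days. December 29, 2020 + 14 days = January 12, 2021.
Next gap: 15 days. January 12, 2021 + 15 days = January 27, 2021.
Next gap: 16 days. January 27, 2021 + 16 days = February 12, 2021.

February 12, 2021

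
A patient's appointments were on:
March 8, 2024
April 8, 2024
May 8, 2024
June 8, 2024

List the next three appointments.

July 8, 2024; August 8, 2024; September 8, 2024

Each date is the 8th; the gaps (31, 30, 31) track the month lengths.
The rule is the 8th of each month.
July 2024: July 8, 2024.
Next: August 2024 → August 8, 2024.
September 2024: September 8, 2024.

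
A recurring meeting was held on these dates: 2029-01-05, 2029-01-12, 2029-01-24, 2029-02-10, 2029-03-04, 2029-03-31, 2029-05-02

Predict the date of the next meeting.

The spacing grows by 5 each time: 7, 12, 17, 22, 27, 32 days.
Next gap: 37 days. 2029-05-02 + 37 days = 2029-06-08.

2029-06-08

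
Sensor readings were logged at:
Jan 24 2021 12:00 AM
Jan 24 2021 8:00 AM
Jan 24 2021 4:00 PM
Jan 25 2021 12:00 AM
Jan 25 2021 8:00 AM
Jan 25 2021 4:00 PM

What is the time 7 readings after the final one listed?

Gaps: 8, 8, 8, 8, 8 hours — each event is 8 hours after the previous one.
Jan 25 2021 4:00 PM + 8 h = Jan 26 2021 12:00 AM.
Jan 26 2021 12:00 AM + 8 h = Jan 26 2021 8:00 AM.
Jan 26 2021 8:00 AM + 8 h = Jan 26 2021 4:00 PM.
Jan 26 2021 4:00 PM + 8 h = Jan 27 2021 12:00 AM.
Jan 27 2021 12:00 AM + 8 h = Jan 27 2021 8:00 AM.
Jan 27 2021 8:00 AM + 8 h = Jan 27 2021 4:00 PM.
Jan 27 2021 4:00 PM + 8 h = Jan 28 2021 12:00 AM.

Jan 28 2021 12:00 AM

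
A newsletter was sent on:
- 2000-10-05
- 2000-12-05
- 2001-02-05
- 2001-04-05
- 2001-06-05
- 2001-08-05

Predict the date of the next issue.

2001-10-05

Gaps: 61, 62, 59, 61, 61 days — not constant. Every event is on the 5th of the month.
Pattern: the 5th of every 2 months.
October 2001: 2001-10-05.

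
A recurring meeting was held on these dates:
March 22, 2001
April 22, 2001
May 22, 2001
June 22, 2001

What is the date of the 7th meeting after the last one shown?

Gaps: 31, 30, 31 days — not constant. Every event is on the 22nd of the month.
Pattern: the 22nd of each month.
Next: July 2001 → July 22, 2001.
August 2001: August 22, 2001.
Next: September 2001 → September 22, 2001.
October 2001: October 22, 2001.
November 2001: November 22, 2001.
Next: December 2001 → December 22, 2001.
Next: January 2002 → January 22, 2002.

January 22, 2002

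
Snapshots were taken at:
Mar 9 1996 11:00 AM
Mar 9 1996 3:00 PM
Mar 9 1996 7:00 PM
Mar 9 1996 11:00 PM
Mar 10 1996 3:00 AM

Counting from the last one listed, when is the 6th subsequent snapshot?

Mar 11 1996 3:00 AM

The interval is a steady 4 hours (4, 4, 4, 4).
Mar 10 1996 3:00 AM + 4 h = Mar 10 1996 7:00 AM.
Mar 10 1996 7:00 AM + 4 h = Mar 10 1996 11:00 AM.
Mar 10 1996 11:00 AM + 4 h = Mar 10 1996 3:00 PM.
Mar 10 1996 3:00 PM + 4 h = Mar 10 1996 7:00 PM.
Mar 10 1996 7:00 PM + 4 h = Mar 10 1996 11:00 PM.
Mar 10 1996 11:00 PM + 4 h = Mar 11 1996 3:00 AM.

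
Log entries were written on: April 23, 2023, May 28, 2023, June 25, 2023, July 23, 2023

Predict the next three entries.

All dates are Sundays, 35, 28, 28 days apart.
Specifically, the 4th Sunday of each month.
4th Sunday of August 2023: August 27, 2023.
4th Sunday of September 2023: September 24, 2023.
October 2023 — 4th Sunday is October 22, 2023.

August 27, 2023; September 24, 2023; October 22, 2023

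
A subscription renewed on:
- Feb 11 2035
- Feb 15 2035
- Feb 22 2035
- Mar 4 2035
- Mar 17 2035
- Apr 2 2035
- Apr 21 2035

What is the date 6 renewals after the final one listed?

Intervals are 4, 7, 10, 13, 16, 19 days — an arithmetic progression with common difference 3.
Next gap: 22 days. Apr 21 2035 + 22 days = May 13 2035.
Next gap: 25 days. May 13 2035 + 25 days = Jun 7 2035.
Next gap: 28 days. Jun 7 2035 + 28 days = Jul 5 2035.
Next gap: 31 days. Jul 5 2035 + 31 days = Aug 5 2035.
Next gap: 34 days. Aug 5 2035 + 34 days = Sep 8 2035.
Next gap: 37 days. Sep 8 2035 + 37 days = Oct 15 2035.

Oct 15 2035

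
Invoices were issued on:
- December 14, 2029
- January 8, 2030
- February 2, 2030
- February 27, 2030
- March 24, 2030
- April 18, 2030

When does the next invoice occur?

Gaps between consecutive events: 25, 25, 25, 25, 25 days — a constant 25-day interval.
April 18, 2030 + 25 days = May 13, 2030.

May 13, 2030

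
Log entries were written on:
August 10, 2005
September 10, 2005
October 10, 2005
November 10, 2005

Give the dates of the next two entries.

December 10, 2005; January 10, 2006

The day-of-month is always 10 (31, 30, 31 days between events).
So this recurs on the 10th of each month.
Next: December 2005 → December 10, 2005.
Next: January 2006 → January 10, 2006.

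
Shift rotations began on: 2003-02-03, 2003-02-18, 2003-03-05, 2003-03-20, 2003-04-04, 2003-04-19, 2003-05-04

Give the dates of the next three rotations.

2003-05-19, 2003-06-03, 2003-06-18

The spacing is 15, 15, 15, 15, 15, 15 days — always 15 days.
2003-05-04 + 15 days = 2003-05-19.
2003-05-19 + 15 days = 2003-06-03.
2003-06-03 + 15 days = 2003-06-18.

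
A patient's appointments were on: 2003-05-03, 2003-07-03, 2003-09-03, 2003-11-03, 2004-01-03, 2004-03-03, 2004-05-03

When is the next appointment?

2004-07-03

Gaps: 61, 62, 61, 61, 60, 61 days — not constant. Every event is on the 3rd of the month.
Pattern: the 3rd of every 2 months.
July 2004: 2004-07-03.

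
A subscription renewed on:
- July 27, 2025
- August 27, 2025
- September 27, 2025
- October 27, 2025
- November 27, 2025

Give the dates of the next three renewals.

December 27, 2025; January 27, 2026; February 27, 2026

The day-of-month is always 27 (31, 31, 30, 31 days between events).
So this recurs on the 27th of each month.
December 2025: December 27, 2025.
Next: January 2026 → January 27, 2026.
Next: February 2026 → February 27, 2026.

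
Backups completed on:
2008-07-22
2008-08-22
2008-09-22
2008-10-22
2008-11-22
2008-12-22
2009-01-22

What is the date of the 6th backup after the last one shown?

Gaps: 31, 31, 30, 31, 30, 31 days — not constant. Every event is on the 22nd of the month.
Pattern: the 22nd of each month.
Next: February 2009 → 2009-02-22.
Next: March 2009 → 2009-03-22.
Next: April 2009 → 2009-04-22.
Next: May 2009 → 2009-05-22.
June 2009: 2009-06-22.
July 2009: 2009-07-22.

2009-07-22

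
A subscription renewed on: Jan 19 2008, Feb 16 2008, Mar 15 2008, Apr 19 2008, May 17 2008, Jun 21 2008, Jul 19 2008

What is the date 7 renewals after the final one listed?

Feb 21 2009

Gaps: 28, 28, 35, 28, 35, 28 days — a mix of 28 and 35. Every date is a Saturday.
Each is the 3rd Saturday of its month.
3rd Saturday of August 2008: Aug 16 2008.
September 2008 — 3rd Saturday is Sep 20 2008.
October 2008 — 3rd Saturday is Oct 18 2008.
3rd Saturday of November 2008: Nov 15 2008.
3rd Saturday of December 2008: Dec 20 2008.
3rd Saturday of January 2009: Jan 17 2009.
February 2009 — 3rd Saturday is Feb 21 2009.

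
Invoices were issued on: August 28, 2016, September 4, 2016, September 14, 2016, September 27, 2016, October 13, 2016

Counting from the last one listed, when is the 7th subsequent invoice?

Intervals are 7, 10, 13, 16 days — an arithmetic progression with common difference 3.
Next gap: 19 days. October 13, 2016 + 19 days = November 1, 2016.
Next gap: 22 days. November 1, 2016 + 22 days = November 23, 2016.
Next gap: 25 days. November 23, 2016 + 25 days = December 18, 2016.
Next gap: 28 days. December 18, 2016 + 28 days = January 15, 2017.
Next gap: 31 days. January 15, 2017 + 31 days = February 15, 2017.
Next gap: 34 days. February 15, 2017 + 34 days = March 21, 2017.
Next gap: 37 days. March 21, 2017 + 37 days = April 27, 2017.

April 27, 2017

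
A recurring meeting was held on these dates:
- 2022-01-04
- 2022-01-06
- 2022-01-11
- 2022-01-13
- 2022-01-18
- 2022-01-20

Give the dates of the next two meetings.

Gaps: 2, 5, 2, 5, 2 days — not constant, but cyclic with period 2.
The events fall on every Tuesday and Thursday.
The following Tuesday is 2022-01-25.
Next Thursday: 2022-01-27.

2022-01-25, 2022-01-27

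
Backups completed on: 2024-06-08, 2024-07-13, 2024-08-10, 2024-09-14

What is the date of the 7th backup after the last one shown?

2025-04-12

All dates are Saturdays, 35, 28, 35 days apart.
Specifically, the 2nd Saturday of each month.
October 2024 — 2nd Saturday is 2024-10-12.
2nd Saturday of November 2024: 2024-11-09.
2nd Saturday of December 2024: 2024-12-14.
2nd Saturday of January 2025: 2025-01-11.
February 2025 — 2nd Saturday is 2025-02-08.
March 2025 — 2nd Saturday is 2025-03-08.
April 2025 — 2nd Saturday is 2025-04-12.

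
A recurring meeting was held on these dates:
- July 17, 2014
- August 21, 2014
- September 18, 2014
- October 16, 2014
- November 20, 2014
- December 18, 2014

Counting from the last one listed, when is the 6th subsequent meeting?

June 18, 2015

All dates are Thursdays, 35, 28, 28, 35, 28 days apart.
Specifically, the 3rd Thursday of each month.
January 2015 — 3rd Thursday is January 15, 2015.
February 2015 — 3rd Thursday is February 19, 2015.
March 2015 — 3rd Thursday is March 19, 2015.
April 2015 — 3rd Thursday is April 16, 2015.
3rd Thursday of May 2015: May 21, 2015.
June 2015 — 3rd Thursday is June 18, 2015.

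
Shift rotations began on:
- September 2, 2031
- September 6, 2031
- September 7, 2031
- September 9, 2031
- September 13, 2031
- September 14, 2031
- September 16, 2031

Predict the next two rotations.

Gaps: 4, 1, 2, 4, 1, 2 days — not constant, but cyclic with period 3.
The events fall on every Tuesday, Saturday and Sunday.
The following Saturday is September 20, 2031.
Next Sunday: September 21, 2031.

September 20, 2031; September 21, 2031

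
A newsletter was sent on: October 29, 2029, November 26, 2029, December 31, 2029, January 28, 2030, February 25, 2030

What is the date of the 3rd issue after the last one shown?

These are Mondays with 28, 35, 28, 28-day gaps.
Each is the final Monday of its month — October 29, 2029 is past the 28th, so '4th Monday' doesn't fit.
March 2030 ends with Monday March 25, 2030.
April 2030 ends with Monday April 29, 2030.
May 2030 ends with Monday May 27, 2030.

May 27, 2030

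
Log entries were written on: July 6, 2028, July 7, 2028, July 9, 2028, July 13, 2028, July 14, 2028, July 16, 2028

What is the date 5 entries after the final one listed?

July 28, 2028

The gap pattern 1, 2, 4, 1, 2 repeats every 3 events.
These are the Thursdays, Fridays and Sundays of each week.
The following Thursday is July 20, 2028.
Next Friday: July 21, 2028.
Next Sunday: July 23, 2028.
Next Thursday: July 27, 2028.
Next Friday: July 28, 2028.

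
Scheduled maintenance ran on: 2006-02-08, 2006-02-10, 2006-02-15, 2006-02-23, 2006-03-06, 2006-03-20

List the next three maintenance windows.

The spacing grows by 3 each time: 2, 5, 8, 11, 14 days.
Next gap: 17 days. 2006-03-20 + 17 days = 2006-04-06.
Next gap: 20 days. 2006-04-06 + 20 days = 2006-04-26.
Next gap: 23 days. 2006-04-26 + 23 days = 2006-05-19.

2006-04-06, 2006-04-26, 2006-05-19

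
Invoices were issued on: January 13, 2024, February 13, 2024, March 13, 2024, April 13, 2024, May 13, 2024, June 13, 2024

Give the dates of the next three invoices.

Each date is the 13th; the gaps (31, 29, 31, 30, 31) track the month lengths.
The rule is the 13th of each month.
July 2024: July 13, 2024.
Next: August 2024 → August 13, 2024.
Next: September 2024 → September 13, 2024.

July 13, 2024; August 13, 2024; September 13, 2024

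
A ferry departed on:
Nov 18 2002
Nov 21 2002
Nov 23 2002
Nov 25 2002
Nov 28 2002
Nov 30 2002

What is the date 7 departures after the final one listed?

Dec 16 2002

The gap pattern 3, 2, 2, 3, 2 repeats every 3 events.
These are the Mondays, Thursdays and Saturdays of each week.
Next Monday: Dec 2 2002.
Next Thursday: Dec 5 2002.
Next Saturday: Dec 7 2002.
The following Monday is Dec 9 2002.
The following Thursday is Dec 12 2002.
The following Saturday is Dec 14 2002.
Next Monday: Dec 16 2002.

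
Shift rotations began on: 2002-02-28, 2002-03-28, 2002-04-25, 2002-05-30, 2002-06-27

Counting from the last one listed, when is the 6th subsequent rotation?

All Thursdays; the gaps (28, 28, 35, 28) vary with month length.
This is the last Thursday of each month.
Last Thursday of July 2002: 2002-07-25.
August 2002 ends with Thursday 2002-08-29.
September 2002 ends with Thursday 2002-09-26.
Last Thursday of October 2002: 2002-10-31.
November 2002 ends with Thursday 2002-11-28.
Last Thursday of December 2002: 2002-12-26.

2002-12-26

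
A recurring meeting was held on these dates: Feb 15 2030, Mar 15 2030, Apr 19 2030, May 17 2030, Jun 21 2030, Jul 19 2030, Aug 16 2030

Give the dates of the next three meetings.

Sep 20 2030, Oct 18 2030, Nov 15 2030

All dates are Fridays, 28, 35, 28, 35, 28, 28 days apart.
Specifically, the 3rd Friday of each month.
3rd Friday of September 2030: Sep 20 2030.
October 2030 — 3rd Friday is Oct 18 2030.
3rd Friday of November 2030: Nov 15 2030.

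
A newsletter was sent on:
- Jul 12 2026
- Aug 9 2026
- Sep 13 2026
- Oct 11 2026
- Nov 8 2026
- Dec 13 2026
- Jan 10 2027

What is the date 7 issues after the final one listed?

Aug 8 2027

All dates are Sundays, 28, 35, 28, 28, 35, 28 days apart.
Specifically, the 2nd Sunday of each month.
2nd Sunday of February 2027: Feb 14 2027.
2nd Sunday of March 2027: Mar 14 2027.
2nd Sunday of April 2027: Apr 11 2027.
May 2027 — 2nd Sunday is May 9 2027.
June 2027 — 2nd Sunday is Jun 13 2027.
2nd Sunday of July 2027: Jul 11 2027.
2nd Sunday of August 2027: Aug 8 2027.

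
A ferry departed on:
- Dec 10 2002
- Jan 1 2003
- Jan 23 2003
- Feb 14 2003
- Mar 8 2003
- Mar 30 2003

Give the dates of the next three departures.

Every event comes 22 days after the last (22, 22, 22, 22, 22).
Mar 30 2003 + 22 days = Apr 21 2003.
Apr 21 2003 + 22 days = May 13 2003.
May 13 2003 + 22 days = Jun 4 2003.

Apr 21 2003, May 13 2003, Jun 4 2003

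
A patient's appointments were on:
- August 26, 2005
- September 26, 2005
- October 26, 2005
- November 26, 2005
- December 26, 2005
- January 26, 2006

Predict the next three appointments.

February 26, 2006; March 26, 2006; April 26, 2006

The day-of-month is always 26 (31, 30, 31, 30, 31 days between events).
So this recurs on the 26th of each month.
Next: February 2006 → February 26, 2006.
March 2006: March 26, 2006.
April 2006: April 26, 2006.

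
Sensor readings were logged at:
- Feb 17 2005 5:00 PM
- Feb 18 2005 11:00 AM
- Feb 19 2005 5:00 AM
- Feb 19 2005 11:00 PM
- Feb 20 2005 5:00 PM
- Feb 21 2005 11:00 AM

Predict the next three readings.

Gaps: 18, 18, 18, 18, 18 hours — each event is 18 hours after the previous one.
Feb 21 2005 11:00 AM + 18 h = Feb 22 2005 5:00 AM.
Feb 22 2005 5:00 AM + 18 h = Feb 22 2005 11:00 PM.
Feb 22 2005 11:00 PM + 18 h = Feb 23 2005 5:00 PM.

Feb 22 2005 5:00 AM, Feb 22 2005 11:00 PM, Feb 23 2005 5:00 PM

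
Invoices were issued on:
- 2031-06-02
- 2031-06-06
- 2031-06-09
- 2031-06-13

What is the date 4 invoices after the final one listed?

Every event lands on a Monday or Friday (gaps cycle 4, 3, 4).
So the schedule is: every Monday and Friday.
The following Monday is 2031-06-16.
The following Friday is 2031-06-20.
The following Monday is 2031-06-23.
Next Friday: 2031-06-27.

2031-06-27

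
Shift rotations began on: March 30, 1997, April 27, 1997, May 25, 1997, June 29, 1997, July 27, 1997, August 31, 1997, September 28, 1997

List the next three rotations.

All Sundays; the gaps (28, 28, 35, 28, 35, 28) vary with month length.
This is the last Sunday of each month.
October 1997 ends with Sunday October 26, 1997.
Last Sunday of November 1997: November 30, 1997.
Last Sunday of December 1997: December 28, 1997.

October 26, 1997; November 30, 1997; December 28, 1997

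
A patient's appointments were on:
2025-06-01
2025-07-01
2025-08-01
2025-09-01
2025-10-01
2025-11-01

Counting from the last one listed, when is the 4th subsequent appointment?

2026-03-01

The day-of-month is always 1 (30, 31, 31, 30, 31 days between events).
So this recurs on the 1st of each month.
Next: December 2025 → 2025-12-01.
Next: January 2026 → 2026-01-01.
Next: February 2026 → 2026-02-01.
March 2026: 2026-03-01.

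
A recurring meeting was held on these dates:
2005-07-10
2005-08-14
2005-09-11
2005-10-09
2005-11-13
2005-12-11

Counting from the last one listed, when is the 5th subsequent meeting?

Gaps: 35, 28, 28, 35, 28 days — a mix of 28 and 35. Every date is a Sunday.
Each is the 2nd Sunday of its month.
January 2006 — 2nd Sunday is 2006-01-08.
2nd Sunday of February 2006: 2006-02-12.
March 2006 — 2nd Sunday is 2006-03-12.
2nd Sunday of April 2006: 2006-04-09.
May 2006 — 2nd Sunday is 2006-05-14.

2006-05-14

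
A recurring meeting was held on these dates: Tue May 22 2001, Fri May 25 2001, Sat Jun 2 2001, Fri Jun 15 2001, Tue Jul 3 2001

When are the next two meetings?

Thu Jul 26 2001, Thu Aug 23 2001

The spacing grows by 5 each time: 3, 8, 13, 18 days.
Next gap: 23 days. Tue Jul 3 2001 + 23 days = Thu Jul 26 2001.
Next gap: 28 days. Thu Jul 26 2001 + 28 days = Thu Aug 23 2001.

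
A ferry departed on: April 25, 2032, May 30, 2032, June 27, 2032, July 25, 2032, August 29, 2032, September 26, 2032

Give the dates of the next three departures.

October 31, 2032; November 28, 2032; December 26, 2032

All Sundays; the gaps (35, 28, 28, 35, 28) vary with month length.
This is the last Sunday of each month.
October 2032 ends with Sunday October 31, 2032.
Last Sunday of November 2032: November 28, 2032.
Last Sunday of December 2032: December 26, 2032.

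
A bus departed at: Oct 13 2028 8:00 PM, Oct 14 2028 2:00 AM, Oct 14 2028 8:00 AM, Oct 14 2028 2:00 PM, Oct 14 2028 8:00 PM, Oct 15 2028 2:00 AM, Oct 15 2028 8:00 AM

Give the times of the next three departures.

Spacing: 6, 6, 6, 6, 6, 6 h — constant 6 h.
Oct 15 2028 8:00 AM + 6 h = Oct 15 2028 2:00 PM.
Oct 15 2028 2:00 PM + 6 h = Oct 15 2028 8:00 PM.
Oct 15 2028 8:00 PM + 6 h = Oct 16 2028 2:00 AM.

Oct 15 2028 2:00 PM, Oct 15 2028 8:00 PM, Oct 16 2028 2:00 AM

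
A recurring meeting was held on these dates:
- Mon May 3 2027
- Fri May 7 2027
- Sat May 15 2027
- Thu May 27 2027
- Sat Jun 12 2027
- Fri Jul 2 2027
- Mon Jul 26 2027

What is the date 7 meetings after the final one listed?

Gaps: 4, 8, 12, 16, 20, 24 days — each gap is 4 larger than the previous one.
Next gap: 28 days. Mon Jul 26 2027 + 28 days = Mon Aug 23 2027.
Next gap: 32 days. Mon Aug 23 2027 + 32 days = Fri Sep 24 2027.
Next gap: 36 days. Fri Sep 24 2027 + 36 days = Sat Oct 30 2027.
Next gap: 40 days. Sat Oct 30 2027 + 40 days = Thu Dec 9 2027.
Next gap: 44 days. Thu Dec 9 2027 + 44 days = Sat Jan 22 2028.
Next gap: 48 days. Sat Jan 22 2028 + 48 days = Fri Mar 10 2028.
Next gap: 52 days. Fri Mar 10 2028 + 52 days = Mon May 1 2028.

Mon May 1 2028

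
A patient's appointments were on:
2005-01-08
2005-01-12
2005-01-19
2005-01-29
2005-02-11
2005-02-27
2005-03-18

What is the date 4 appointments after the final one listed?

2005-07-02

The spacing grows by 3 each time: 4, 7, 10, 13, 16, 19 days.
Next gap: 22 days. 2005-03-18 + 22 days = 2005-04-09.
Next gap: 25 days. 2005-04-09 + 25 days = 2005-05-04.
Next gap: 28 days. 2005-05-04 + 28 days = 2005-06-01.
Next gap: 31 days. 2005-06-01 + 31 days = 2005-07-02.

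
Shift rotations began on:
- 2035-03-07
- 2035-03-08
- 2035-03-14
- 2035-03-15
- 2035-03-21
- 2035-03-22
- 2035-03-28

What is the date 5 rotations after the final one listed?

Every event lands on a Wednesday or Thursday (gaps cycle 1, 6, 1, 6, 1, 6).
So the schedule is: every Wednesday and Thursday.
The following Thursday is 2035-03-29.
The following Wednesday is 2035-04-04.
The following Thursday is 2035-04-05.
Next Wednesday: 2035-04-11.
The following Thursday is 2035-04-12.

2035-04-12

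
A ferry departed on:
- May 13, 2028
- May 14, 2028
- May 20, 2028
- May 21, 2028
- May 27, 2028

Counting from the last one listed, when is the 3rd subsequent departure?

June 4, 2028

The gap pattern 1, 6, 1, 6 repeats every 2 events.
These are the Saturdays and Sundays of each week.
Next Sunday: May 28, 2028.
The following Saturday is June 3, 2028.
The following Sunday is June 4, 2028.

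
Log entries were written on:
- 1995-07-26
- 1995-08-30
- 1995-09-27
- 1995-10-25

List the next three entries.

1995-11-29, 1995-12-27, 1996-01-31

Every date is a Wednesday; gaps 35, 28, 28 days.
Each is the last Wednesday of its month (at least one falls on the 29th or later, ruling out '4th Wednesday').
Last Wednesday of November 1995: 1995-11-29.
Last Wednesday of December 1995: 1995-12-27.
January 1996 ends with Wednesday 1996-01-31.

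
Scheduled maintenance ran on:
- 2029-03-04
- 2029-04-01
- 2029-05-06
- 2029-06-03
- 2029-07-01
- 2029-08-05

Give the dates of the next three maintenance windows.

Gaps: 28, 35, 28, 28, 35 days — a mix of 28 and 35. Every date is a Sunday.
Each is the 1st Sunday of its month.
1st Sunday of September 2029: 2029-09-02.
October 2029 — 1st Sunday is 2029-10-07.
1st Sunday of November 2029: 2029-11-04.

2029-09-02, 2029-10-07, 2029-11-04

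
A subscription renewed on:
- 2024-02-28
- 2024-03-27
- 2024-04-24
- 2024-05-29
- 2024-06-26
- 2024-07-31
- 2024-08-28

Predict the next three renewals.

All Wednesdays; the gaps (28, 28, 35, 28, 35, 28) vary with month length.
This is the last Wednesday of each month.
September 2024 ends with Wednesday 2024-09-25.
October 2024 ends with Wednesday 2024-10-30.
Last Wednesday of November 2024: 2024-11-27.

2024-09-25, 2024-10-30, 2024-11-27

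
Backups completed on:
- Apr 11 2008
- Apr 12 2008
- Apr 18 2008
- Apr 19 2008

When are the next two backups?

Apr 25 2008, Apr 26 2008

The gap pattern 1, 6, 1 repeats every 2 events.
These are the Fridays and Saturdays of each week.
The following Friday is Apr 25 2008.
The following Saturday is Apr 26 2008.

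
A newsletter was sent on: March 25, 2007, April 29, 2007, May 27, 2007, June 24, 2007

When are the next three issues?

July 29, 2007; August 26, 2007; September 30, 2007

All Sundays; the gaps (35, 28, 28) vary with month length.
This is the last Sunday of each month.
July 2007 ends with Sunday July 29, 2007.
August 2007 ends with Sunday August 26, 2007.
September 2007 ends with Sunday September 30, 2007.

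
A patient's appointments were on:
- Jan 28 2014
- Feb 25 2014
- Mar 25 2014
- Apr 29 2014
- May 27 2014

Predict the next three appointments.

Jun 24 2014, Jul 29 2014, Aug 26 2014

These are Tuesdays with 28, 28, 35, 28-day gaps.
Each is the final Tuesday of its month — Apr 29 2014 is past the 28th, so '4th Tuesday' doesn't fit.
June 2014 ends with Tuesday Jun 24 2014.
July 2014 ends with Tuesday Jul 29 2014.
Last Tuesday of August 2014: Aug 26 2014.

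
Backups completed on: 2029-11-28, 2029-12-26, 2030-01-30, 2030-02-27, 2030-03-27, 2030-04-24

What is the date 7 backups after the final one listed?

2030-11-27

Every date is a Wednesday; gaps 28, 35, 28, 28, 28 days.
Each is the last Wednesday of its month (at least one falls on the 29th or later, ruling out '4th Wednesday').
May 2030 ends with Wednesday 2030-05-29.
Last Wednesday of June 2030: 2030-06-26.
Last Wednesday of July 2030: 2030-07-31.
August 2030 ends with Wednesday 2030-08-28.
September 2030 ends with Wednesday 2030-09-25.
Last Wednesday of October 2030: 2030-10-30.
November 2030 ends with Wednesday 2030-11-27.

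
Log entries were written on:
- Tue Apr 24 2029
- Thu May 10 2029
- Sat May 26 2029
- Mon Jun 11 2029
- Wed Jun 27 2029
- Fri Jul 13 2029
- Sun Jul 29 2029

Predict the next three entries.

The spacing is 16, 16, 16, 16, 16, 16 days — always 16 days.
Sun Jul 29 2029 + 16 days = Tue Aug 14 2029.
Tue Aug 14 2029 + 16 days = Thu Aug 30 2029.
Thu Aug 30 2029 + 16 days = Sat Sep 15 2029.

Tue Aug 14 2029, Thu Aug 30 2029, Sat Sep 15 2029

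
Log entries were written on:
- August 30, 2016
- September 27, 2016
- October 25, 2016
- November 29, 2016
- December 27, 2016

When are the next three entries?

All Tuesdays; the gaps (28, 28, 35, 28) vary with month length.
This is the last Tuesday of each month.
January 2017 ends with Tuesday January 31, 2017.
February 2017 ends with Tuesday February 28, 2017.
March 2017 ends with Tuesday March 28, 2017.

January 31, 2017; February 28, 2017; March 28, 2017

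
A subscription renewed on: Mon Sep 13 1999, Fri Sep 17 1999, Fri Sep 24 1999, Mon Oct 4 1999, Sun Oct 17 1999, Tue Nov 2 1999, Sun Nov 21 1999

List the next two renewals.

Mon Dec 13 1999, Fri Jan 7 2000

Intervals are 4, 7, 10, 13, 16, 19 days — an arithmetic progression with common difference 3.
Next gap: 22 days. Sun Nov 21 1999 + 22 days = Mon Dec 13 1999.
Next gap: 25 days. Mon Dec 13 1999 + 25 days = Fri Jan 7 2000.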